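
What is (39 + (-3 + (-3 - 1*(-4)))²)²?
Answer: 1849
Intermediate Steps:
(39 + (-3 + (-3 - 1*(-4)))²)² = (39 + (-3 + (-3 + 4))²)² = (39 + (-3 + 1)²)² = (39 + (-2)²)² = (39 + 4)² = 43² = 1849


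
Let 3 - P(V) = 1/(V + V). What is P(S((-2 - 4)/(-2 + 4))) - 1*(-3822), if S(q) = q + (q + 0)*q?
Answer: 45899/12 ≈ 3824.9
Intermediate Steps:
S(q) = q + q**2 (S(q) = q + q*q = q + q**2)
P(V) = 3 - 1/(2*V) (P(V) = 3 - 1/(V + V) = 3 - 1/(2*V))
P(S((-2 - 4)/(-2 + 4))) - 1*(-3822) = (3 - (-2 + 4)/((1 + (-2 - 4)/(-2 + 4))*(-2 - 4))/2) - 1*(-3822) = (3 - (-1/(3*(1 - 6/2)))/2) + 3822 = (3 - (-1/(3*(1 - 6*1/2)))/2) + 3822 = (3 - (-1/(3*(1 - 3)))/2) + 3822 = (3 - 1/(2*((-3*(-2))))) + 3822 = (3 - 1/2/6) + 3822 = (3 - 1/2*1/6) + 3822 = (3 - 1/12) + 3822 = 35/12 + 3822 = 45899/12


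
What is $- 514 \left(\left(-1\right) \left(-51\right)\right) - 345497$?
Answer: $-371711$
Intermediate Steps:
$- 514 \left(\left(-1\right) \left(-51\right)\right) - 345497 = \left(-514\right) 51 - 345497 = -26214 - 345497 = -371711$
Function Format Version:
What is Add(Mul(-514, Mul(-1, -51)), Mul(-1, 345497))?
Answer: -371711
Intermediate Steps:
Add(Mul(-514, Mul(-1, -51)), Mul(-1, 345497)) = Add(Mul(-514, 51), -345497) = Add(-26214, -345497) = -371711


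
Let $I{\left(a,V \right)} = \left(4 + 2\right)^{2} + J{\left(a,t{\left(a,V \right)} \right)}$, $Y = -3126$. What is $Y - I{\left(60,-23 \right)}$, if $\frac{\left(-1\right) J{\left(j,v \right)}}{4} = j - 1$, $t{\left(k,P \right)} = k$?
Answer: $-2926$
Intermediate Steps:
$J{\left(j,v \right)} = 4 - 4 j$ ($J{\left(j,v \right)} = - 4 \left(j - 1\right) = - 4 \left(-1 + j\right) = 4 - 4 j$)
$I{\left(a,V \right)} = 40 - 4 a$ ($I{\left(a,V \right)} = \left(4 + 2\right)^{2} - \left(-4 + 4 a\right) = 6^{2} - \left(-4 + 4 a\right) = 36 - \left(-4 + 4 a\right) = 40 - 4 a$)
$Y - I{\left(60,-23 \right)} = -3126 - \left(40 - 240\right) = -3126 - -200 = -3126 + 200 = -2926$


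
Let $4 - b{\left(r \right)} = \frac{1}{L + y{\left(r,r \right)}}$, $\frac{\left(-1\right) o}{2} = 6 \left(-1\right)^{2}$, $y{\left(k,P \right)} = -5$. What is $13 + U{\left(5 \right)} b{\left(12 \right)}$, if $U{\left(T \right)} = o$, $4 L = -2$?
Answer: $- \frac{409}{11} \approx -37.182$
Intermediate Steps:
$L = - \frac{1}{2}$ ($L = \frac{1}{4} \left(-2\right) = - \frac{1}{2} \approx -0.5$)
$o = -12$ ($o = - 2 \cdot 6 \left(-1\right)^{2} = - 2 \cdot 6 \cdot 1 = \left(-2\right) 6 = -12$)
$b{\left(r \right)} = \frac{46}{11}$ ($b{\left(r \right)} = 4 - \frac{1}{- \frac{1}{2} - 5} = 4 - \frac{1}{- \frac{11}{2}} = 4 - - \frac{2}{11} = 4 + \frac{2}{11} = \frac{46}{11}$)
$U{\left(T \right)} = -12$
$13 + U{\left(5 \right)} b{\left(12 \right)} = 13 - \frac{552}{11} = - \frac{409}{11}$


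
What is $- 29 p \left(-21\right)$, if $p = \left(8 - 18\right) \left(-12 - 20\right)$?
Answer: $194880$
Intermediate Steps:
$p = 320$ ($p = \left(-10\right) \left(-32\right) = 320$)
$- 29 p \left(-21\right) = \left(-29\right) 320 \left(-21\right) = \left(-9280\right) \left(-21\right) = 194880$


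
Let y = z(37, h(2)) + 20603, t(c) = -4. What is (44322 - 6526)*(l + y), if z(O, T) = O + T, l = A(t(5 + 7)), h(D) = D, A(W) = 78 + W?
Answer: 782981936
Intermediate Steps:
l = 74 (l = 78 - 4 = 74)
y = 20642 (y = (37 + 2) + 20603 = 39 + 20603 = 20642)
(44322 - 6526)*(l + y) = (44322 - 6526)*(74 + 20642) = 37796*20716 = 782981936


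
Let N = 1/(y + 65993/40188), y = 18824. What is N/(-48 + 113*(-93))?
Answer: -788/156608935335 ≈ -5.0316e-9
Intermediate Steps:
N = 40188/756564905 (N = 1/(18824 + 65993/40188) = 1/(756564905/40188) = 40188/756564905 ≈ 5.3119e-5)
N/(-48 + 113*(-93)) = 40188/(756564905*(-48 + 113*(-93))) = 40188/(756564905*(-48 - 10509)) = (40188/756564905)/(-10557) = (40188/756564905)*(-1/10557) = -788/156608935335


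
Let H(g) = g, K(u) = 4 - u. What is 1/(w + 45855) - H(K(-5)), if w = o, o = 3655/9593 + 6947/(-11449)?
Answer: -45326064914074/5036241638259 ≈ -9.0000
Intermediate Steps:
o = -24796476/109830257 (o = 3655*(1/9593) + 6947*(-1/11449) = 3655/9593 - 6947/11449 = -24796476/109830257 ≈ -0.22577)
w = -24796476/109830257 ≈ -0.22577
1/(w + 45855) - H(K(-5)) = 1/(-24796476/109830257 + 45855) - (4 - 1*(-5)) = 1/(5036241638259/109830257) - (4 + 5) = 109830257/5036241638259 - 1*9 = 109830257/5036241638259 - 9 = -45326064914074/5036241638259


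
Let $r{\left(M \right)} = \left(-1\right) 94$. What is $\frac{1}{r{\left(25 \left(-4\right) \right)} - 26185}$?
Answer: $- \frac{1}{26279} \approx -3.8053 \cdot 10^{-5}$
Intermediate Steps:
$r{\left(M \right)} = -94$
$\frac{1}{r{\left(25 \left(-4\right) \right)} - 26185} = \frac{1}{-94 - 26185} = \frac{1}{-26279} = - \frac{1}{26279}$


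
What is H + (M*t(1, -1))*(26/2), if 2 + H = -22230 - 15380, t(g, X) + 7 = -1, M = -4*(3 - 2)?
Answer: -37196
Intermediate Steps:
M = -4 (M = -4*1 = -4)
t(g, X) = -8 (t(g, X) = -7 - 1 = -8)
H = -37612 (H = -2 + (-22230 - 15380) = -2 - 37610 = -37612)
H + (M*t(1, -1))*(26/2) = -37612 + (-4*(-8))*(26/2) = -37612 + 32*(26*(1/2)) = -37612 + 32*13 = -37612 + 416 = -37196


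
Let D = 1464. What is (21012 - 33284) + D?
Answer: -10808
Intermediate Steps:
(21012 - 33284) + D = (21012 - 33284) + 1464 = -12272 + 1464 = -10808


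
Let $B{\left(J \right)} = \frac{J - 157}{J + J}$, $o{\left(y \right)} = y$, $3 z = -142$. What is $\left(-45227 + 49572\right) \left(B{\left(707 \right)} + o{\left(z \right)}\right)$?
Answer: $- \frac{432627305}{2121} \approx -2.0397 \cdot 10^{5}$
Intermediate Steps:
$z = - \frac{142}{3}$ ($z = \frac{1}{3} \left(-142\right) = - \frac{142}{3} \approx -47.333$)
$B{\left(J \right)} = \frac{-157 + J}{2 J}$
$\left(-45227 + 49572\right) \left(B{\left(707 \right)} + o{\left(z \right)}\right) = \left(-45227 + 49572\right) \left(\frac{-157 + 707}{2 \cdot 707} - \frac{142}{3}\right) = 4345 \left(\frac{1}{2} \cdot \frac{1}{707} \cdot 550 - \frac{142}{3}\right) = 4345 \left(\frac{275}{707} - \frac{142}{3}\right) = 4345 \left(- \frac{99569}{2121}\right) = - \frac{432627305}{2121}$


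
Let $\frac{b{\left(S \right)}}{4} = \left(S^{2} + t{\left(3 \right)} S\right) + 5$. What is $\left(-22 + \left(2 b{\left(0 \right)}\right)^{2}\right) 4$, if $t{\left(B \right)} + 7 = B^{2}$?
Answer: $6312$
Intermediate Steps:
$t{\left(B \right)} = -7 + B^{2}$
$b{\left(S \right)} = 20 + 4 S^{2} + 8 S$ ($b{\left(S \right)} = 4 \left(\left(S^{2} + \left(-7 + 3^{2}\right) S\right) + 5\right) = 4 \left(\left(S^{2} + \left(-7 + 9\right) S\right) + 5\right) = 4 \left(\left(S^{2} + 2 S\right) + 5\right) = 4 \left(5 + S^{2} + 2 S\right) = 20 + 4 S^{2} + 8 S$)
$\left(-22 + \left(2 b{\left(0 \right)}\right)^{2}\right) 4 = \left(-22 + \left(2 \left(20 + 4 \cdot 0^{2} + 8 \cdot 0\right)\right)^{2}\right) 4 = \left(-22 + \left(2 \left(20 + 4 \cdot 0 + 0\right)\right)^{2}\right) 4 = \left(-22 + \left(2 \left(20 + 0 + 0\right)\right)^{2}\right) 4 = \left(-22 + \left(2 \cdot 20\right)^{2}\right) 4 = \left(-22 + 40^{2}\right) 4 = \left(-22 + 1600\right) 4 = 1578 \cdot 4 = 6312$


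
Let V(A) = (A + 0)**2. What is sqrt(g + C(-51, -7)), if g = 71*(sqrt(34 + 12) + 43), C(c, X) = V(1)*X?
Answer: sqrt(3046 + 71*sqrt(46)) ≈ 59.393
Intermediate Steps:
V(A) = A**2
C(c, X) = X (C(c, X) = 1**2*X = 1*X = X)
g = 3053 + 71*sqrt(46) (g = 71*(sqrt(46) + 43) = 71*(43 + sqrt(46)) = 3053 + 71*sqrt(46) ≈ 3534.5)
sqrt(g + C(-51, -7)) = sqrt((3053 + 71*sqrt(46)) - 7) = sqrt(3046 + 71*sqrt(46))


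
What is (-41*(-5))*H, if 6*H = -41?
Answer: -8405/6 ≈ -1400.8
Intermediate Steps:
H = -41/6 (H = (⅙)*(-41) = -41/6 ≈ -6.8333)
(-41*(-5))*H = -41*(-5)*(-41/6) = 205*(-41/6) = -8405/6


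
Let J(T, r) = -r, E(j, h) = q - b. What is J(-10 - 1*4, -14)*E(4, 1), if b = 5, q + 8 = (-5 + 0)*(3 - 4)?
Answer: -112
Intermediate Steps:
q = -3 (q = -8 + (-5 + 0)*(3 - 4) = -8 - 5*(-1) = -8 + 5 = -3)
E(j, h) = -8 (E(j, h) = -3 - 1*5 = -3 - 5 = -8)
J(-10 - 1*4, -14)*E(4, 1) = -1*(-14)*(-8) = 14*(-8) = -112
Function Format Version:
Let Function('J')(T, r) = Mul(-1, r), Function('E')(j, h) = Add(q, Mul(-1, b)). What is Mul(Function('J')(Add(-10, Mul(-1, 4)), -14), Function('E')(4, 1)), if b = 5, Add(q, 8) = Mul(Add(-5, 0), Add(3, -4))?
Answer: -112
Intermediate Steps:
q = -3 (q = Add(-8, Mul(Add(-5, 0), Add(3, -4))) = Add(-8, Mul(-5, -1)) = Add(-8, 5) = -3)
Function('E')(j, h) = -8 (Function('E')(j, h) = Add(-3, Mul(-1, 5)) = Add(-3, -5) = -8)
Mul(Function('J')(Add(-10, Mul(-1, 4)), -14), Function('E')(4, 1)) = Mul(Mul(-1, -14), -8) = Mul(14, -8) = -112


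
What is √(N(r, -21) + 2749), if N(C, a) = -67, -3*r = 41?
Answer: 3*√298 ≈ 51.788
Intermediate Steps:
r = -41/3 (r = -⅓*41 = -41/3 ≈ -13.667)
√(N(r, -21) + 2749) = √(-67 + 2749) = √2682 = 3*√298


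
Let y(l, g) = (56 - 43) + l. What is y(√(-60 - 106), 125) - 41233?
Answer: -41220 + I*√166 ≈ -41220.0 + 12.884*I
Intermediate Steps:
y(l, g) = 13 + l
y(√(-60 - 106), 125) - 41233 = (13 + √(-60 - 106)) - 41233 = (13 + √(-166)) - 41233 = (13 + I*√166) - 41233 = -41220 + I*√166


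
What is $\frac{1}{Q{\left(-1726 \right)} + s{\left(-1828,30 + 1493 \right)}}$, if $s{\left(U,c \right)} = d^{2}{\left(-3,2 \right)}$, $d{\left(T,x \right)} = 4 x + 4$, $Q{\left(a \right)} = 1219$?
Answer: $\frac{1}{1363} \approx 0.00073368$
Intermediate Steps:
$d{\left(T,x \right)} = 4 + 4 x$
$s{\left(U,c \right)} = 144$ ($s{\left(U,c \right)} = \left(4 + 4 \cdot 2\right)^{2} = \left(4 + 8\right)^{2} = 12^{2} = 144$)
$\frac{1}{Q{\left(-1726 \right)} + s{\left(-1828,30 + 1493 \right)}} = \frac{1}{1219 + 144} = \frac{1}{1363}$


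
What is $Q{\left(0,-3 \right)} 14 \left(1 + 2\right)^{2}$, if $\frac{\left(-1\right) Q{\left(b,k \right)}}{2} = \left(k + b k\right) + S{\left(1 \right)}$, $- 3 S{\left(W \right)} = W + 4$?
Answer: $1176$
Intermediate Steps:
$S{\left(W \right)} = - \frac{4}{3} - \frac{W}{3}$ ($S{\left(W \right)} = - \frac{W + 4}{3} = - \frac{4 + W}{3} = - \frac{4}{3} - \frac{W}{3}$)
$Q{\left(b,k \right)} = \frac{10}{3} - 2 k - 2 b k$ ($Q{\left(b,k \right)} = - 2 \left(\left(k + b k\right) - \frac{5}{3}\right) = - 2 \left(- \frac{5}{3} + k + b k\right) = \frac{10}{3} - 2 k - 2 b k$)
$Q{\left(0,-3 \right)} 14 \left(1 + 2\right)^{2} = \left(\frac{10}{3} - -6 - 0 \left(-3\right)\right) 14 \left(1 + 2\right)^{2} = \left(\frac{10}{3} + 6 + 0\right) 14 \cdot 3^{2} = \frac{28}{3} \cdot 14 \cdot 9 = \frac{392}{3} \cdot 9 = 1176$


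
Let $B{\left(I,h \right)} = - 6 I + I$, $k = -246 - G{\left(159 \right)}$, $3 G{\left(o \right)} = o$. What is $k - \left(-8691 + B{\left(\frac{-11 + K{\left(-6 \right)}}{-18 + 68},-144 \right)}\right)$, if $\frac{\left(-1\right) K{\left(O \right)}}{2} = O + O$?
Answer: $\frac{83933}{10} \approx 8393.3$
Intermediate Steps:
$G{\left(o \right)} = \frac{o}{3}$
$K{\left(O \right)} = - 4 O$ ($K{\left(O \right)} = - 2 \left(O + O\right) = - 2 \cdot 2 O = - 4 O$)
$k = -299$ ($k = -246 - \frac{1}{3} \cdot 159 = -246 - 53 = -299$)
$B{\left(I,h \right)} = - 5 I$
$k - \left(-8691 + B{\left(\frac{-11 + K{\left(-6 \right)}}{-18 + 68},-144 \right)}\right) = -299 + \left(8691 - - 5 \frac{-11 - -24}{-18 + 68}\right) = -299 + \left(8691 - - 5 \frac{-11 + 24}{50}\right) = -299 + \left(8691 - - 5 \cdot 13 \cdot \frac{1}{50}\right) = -299 + \left(8691 - \left(-5\right) \frac{13}{50}\right) = -299 + \left(8691 - - \frac{13}{10}\right) = -299 + \left(8691 + \frac{13}{10}\right) = -299 + \frac{86923}{10} = \frac{83933}{10}$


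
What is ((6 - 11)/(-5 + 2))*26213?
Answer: 131065/3 ≈ 43688.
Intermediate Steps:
((6 - 11)/(-5 + 2))*26213 = -5/(-3)*26213 = -5*(-⅓)*26213 = (5/3)*26213 = 131065/3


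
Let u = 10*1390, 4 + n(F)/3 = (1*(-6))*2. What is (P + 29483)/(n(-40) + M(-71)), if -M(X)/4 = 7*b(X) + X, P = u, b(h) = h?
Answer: 43383/2224 ≈ 19.507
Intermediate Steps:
n(F) = -48 (n(F) = -12 + 3*((1*(-6))*2) = -12 + 3*(-6*2) = -12 + 3*(-12) = -12 - 36 = -48)
u = 13900
P = 13900
M(X) = -32*X (M(X) = -4*(7*X + X) = -32*X)
(P + 29483)/(n(-40) + M(-71)) = (13900 + 29483)/(-48 - 32*(-71)) = 43383/(-48 + 2272) = 43383/2224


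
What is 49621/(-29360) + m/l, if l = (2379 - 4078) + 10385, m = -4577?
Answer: -282694363/127510480 ≈ -2.2170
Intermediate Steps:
l = 8686 (l = -1699 + 10385 = 8686)
49621/(-29360) + m/l = 49621/(-29360) - 4577/8686 = 49621*(-1/29360) - 4577*1/8686 = -49621/29360 - 4577/8686 = -282694363/127510480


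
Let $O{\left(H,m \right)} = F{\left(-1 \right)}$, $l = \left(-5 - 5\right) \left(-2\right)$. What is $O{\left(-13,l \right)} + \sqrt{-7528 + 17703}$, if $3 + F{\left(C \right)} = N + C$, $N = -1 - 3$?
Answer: $-8 + 5 \sqrt{407} \approx 92.871$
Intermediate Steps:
$N = -4$
$F{\left(C \right)} = -7 + C$ ($F{\left(C \right)} = -3 + \left(-4 + C\right) = -7 + C$)
$l = 20$ ($l = \left(-10\right) \left(-2\right) = 20$)
$O{\left(H,m \right)} = -8$ ($O{\left(H,m \right)} = -7 - 1 = -8$)
$O{\left(-13,l \right)} + \sqrt{-7528 + 17703} = -8 + \sqrt{-7528 + 17703} = -8 + \sqrt{10175} = -8 + 5 \sqrt{407}$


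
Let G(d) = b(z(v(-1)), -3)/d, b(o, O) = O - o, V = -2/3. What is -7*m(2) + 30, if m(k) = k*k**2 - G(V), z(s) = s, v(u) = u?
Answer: -5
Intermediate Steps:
V = -2/3 (V = -2*1/3 = -2/3 ≈ -0.66667)
G(d) = -2/d (G(d) = (-3 - 1*(-1))/d = (-3 + 1)/d = -2/d)
m(k) = -3 + k**3 (m(k) = k*k**2 - (-2)/(-2/3) = k**3 - (-2)*(-3)/2 = k**3 - 1*3 = k**3 - 3 = -3 + k**3)
-7*m(2) + 30 = -7*(-3 + 2**3) + 30 = -7*(-3 + 8) + 30 = -7*5 + 30 = -35 + 30 = -5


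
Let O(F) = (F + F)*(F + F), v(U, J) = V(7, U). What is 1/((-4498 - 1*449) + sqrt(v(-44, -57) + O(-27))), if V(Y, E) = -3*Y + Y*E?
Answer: -4947/24470222 - sqrt(2587)/24470222 ≈ -0.00020424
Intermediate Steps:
V(Y, E) = -3*Y + E*Y
v(U, J) = -21 + 7*U (v(U, J) = 7*(-3 + U) = -21 + 7*U)
O(F) = 4*F**2 (O(F) = (2*F)*(2*F) = 4*F**2)
1/((-4498 - 1*449) + sqrt(v(-44, -57) + O(-27))) = 1/((-4498 - 1*449) + sqrt((-21 + 7*(-44)) + 4*(-27)**2)) = 1/((-4498 - 449) + sqrt((-21 - 308) + 4*729)) = 1/(-4947 + sqrt(-329 + 2916)) = 1/(-4947 + sqrt(2587))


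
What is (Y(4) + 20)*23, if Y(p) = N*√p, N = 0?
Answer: 460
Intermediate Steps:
Y(p) = 0 (Y(p) = 0*√p = 0)
(Y(4) + 20)*23 = (0 + 20)*23 = 20*23 = 460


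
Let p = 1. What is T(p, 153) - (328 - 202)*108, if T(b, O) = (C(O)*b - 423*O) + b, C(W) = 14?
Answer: -78312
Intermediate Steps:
T(b, O) = -423*O + 15*b (T(b, O) = (14*b - 423*O) + b = (-423*O + 14*b) + b = -423*O + 15*b)
T(p, 153) - (328 - 202)*108 = (-423*153 + 15*1) - (328 - 202)*108 = (-64719 + 15) - 126*108 = -64704 - 1*13608 = -64704 - 13608 = -78312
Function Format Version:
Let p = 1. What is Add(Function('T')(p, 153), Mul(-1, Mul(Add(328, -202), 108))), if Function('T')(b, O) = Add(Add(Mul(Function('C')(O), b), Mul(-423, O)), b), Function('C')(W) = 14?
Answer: -78312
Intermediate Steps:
Function('T')(b, O) = Add(Mul(-423, O), Mul(15, b)) (Function('T')(b, O) = Add(Add(Mul(14, b), Mul(-423, O)), b) = Add(Add(Mul(-423, O), Mul(14, b)), b) = Add(Mul(-423, O), Mul(15, b)))
Add(Function('T')(p, 153), Mul(-1, Mul(Add(328, -202), 108))) = Add(Add(Mul(-423, 153), Mul(15, 1)), Mul(-1, Mul(Add(328, -202), 108))) = Add(Add(-64719, 15), Mul(-1, Mul(126, 108))) = Add(-64704, Mul(-1, 13608)) = Add(-64704, -13608) = -78312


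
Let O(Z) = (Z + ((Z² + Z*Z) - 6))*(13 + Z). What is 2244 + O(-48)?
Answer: -157146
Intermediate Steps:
O(Z) = (13 + Z)*(-6 + Z + 2*Z²) (O(Z) = (Z + ((Z² + Z²) - 6))*(13 + Z) = (Z + (2*Z² - 6))*(13 + Z) = (Z + (-6 + 2*Z²))*(13 + Z) = (-6 + Z + 2*Z²)*(13 + Z) = (13 + Z)*(-6 + Z + 2*Z²))
2244 + O(-48) = 2244 + (-78 + 2*(-48)³ + 7*(-48) + 27*(-48)²) = 2244 + (-78 + 2*(-110592) - 336 + 27*2304) = 2244 + (-78 - 221184 - 336 + 62208) = 2244 - 159390 = -157146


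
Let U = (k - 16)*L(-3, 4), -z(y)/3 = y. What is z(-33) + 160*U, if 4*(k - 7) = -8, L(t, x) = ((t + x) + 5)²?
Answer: -63261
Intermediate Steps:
z(y) = -3*y
L(t, x) = (5 + t + x)²
k = 5 (k = 7 + (¼)*(-8) = 7 - 2 = 5)
U = -396 (U = (5 - 16)*(5 - 3 + 4)² = -11*6² = -11*36 = -396)
z(-33) + 160*U = -3*(-33) + 160*(-396) = 99 - 63360 = -63261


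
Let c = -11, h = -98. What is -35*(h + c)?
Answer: 3815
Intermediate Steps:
-35*(h + c) = -35*(-98 - 11) = -35*(-109) = 3815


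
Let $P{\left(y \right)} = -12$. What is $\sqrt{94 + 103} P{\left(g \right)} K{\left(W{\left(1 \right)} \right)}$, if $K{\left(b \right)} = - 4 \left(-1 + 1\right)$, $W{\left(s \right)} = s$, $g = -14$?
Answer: $0$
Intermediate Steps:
$K{\left(b \right)} = 0$ ($K{\left(b \right)} = \left(-4\right) 0 = 0$)
$\sqrt{94 + 103} P{\left(g \right)} K{\left(W{\left(1 \right)} \right)} = \sqrt{94 + 103} \left(-12\right) 0 = \sqrt{197} \left(-12\right) 0 = - 12 \sqrt{197} \cdot 0 = 0$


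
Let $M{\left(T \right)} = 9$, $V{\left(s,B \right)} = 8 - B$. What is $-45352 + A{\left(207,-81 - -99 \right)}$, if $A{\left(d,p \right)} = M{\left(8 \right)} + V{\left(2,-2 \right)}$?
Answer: $-45333$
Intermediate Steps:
$A{\left(d,p \right)} = 19$ ($A{\left(d,p \right)} = 9 + \left(8 - -2\right) = 9 + \left(8 + 2\right) = 9 + 10 = 19$)
$-45352 + A{\left(207,-81 - -99 \right)} = -45352 + 19 = -45333$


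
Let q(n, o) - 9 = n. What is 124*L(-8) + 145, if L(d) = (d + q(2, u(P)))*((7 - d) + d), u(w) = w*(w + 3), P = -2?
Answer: 2749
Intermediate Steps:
u(w) = w*(3 + w)
q(n, o) = 9 + n
L(d) = 77 + 7*d (L(d) = (d + (9 + 2))*((7 - d) + d) = (d + 11)*7 = (11 + d)*7 = 77 + 7*d)
124*L(-8) + 145 = 124*(77 + 7*(-8)) + 145 = 124*(77 - 56) + 145 = 124*21 + 145 = 2604 + 145 = 2749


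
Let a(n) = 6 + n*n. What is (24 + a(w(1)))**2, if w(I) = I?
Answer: 961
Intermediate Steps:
a(n) = 6 + n**2
(24 + a(w(1)))**2 = (24 + (6 + 1**2))**2 = (24 + (6 + 1))**2 = (24 + 7)**2 = 31**2 = 961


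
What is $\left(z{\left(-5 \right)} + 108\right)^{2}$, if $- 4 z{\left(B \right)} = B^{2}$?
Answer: $\frac{165649}{16} \approx 10353.0$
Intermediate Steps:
$z{\left(B \right)} = - \frac{B^{2}}{4}$
$\left(z{\left(-5 \right)} + 108\right)^{2} = \left(- \frac{\left(-5\right)^{2}}{4} + 108\right)^{2} = \left(\left(- \frac{1}{4}\right) 25 + 108\right)^{2} = \left(- \frac{25}{4} + 108\right)^{2} = \left(\frac{407}{4}\right)^{2} = \frac{165649}{16}$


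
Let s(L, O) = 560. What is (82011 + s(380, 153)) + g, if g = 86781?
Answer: 169352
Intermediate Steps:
(82011 + s(380, 153)) + g = (82011 + 560) + 86781 = 82571 + 86781 = 169352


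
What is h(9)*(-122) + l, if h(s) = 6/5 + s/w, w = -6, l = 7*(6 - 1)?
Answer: 358/5 ≈ 71.600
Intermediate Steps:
l = 35 (l = 7*5 = 35)
h(s) = 6/5 - s/6 (h(s) = 6/5 + s/(-6) = 6*(1/5) + s*(-1/6) = 6/5 - s/6)
h(9)*(-122) + l = (6/5 - 1/6*9)*(-122) + 35 = (6/5 - 3/2)*(-122) + 35 = -3/10*(-122) + 35 = 183/5 + 35 = 358/5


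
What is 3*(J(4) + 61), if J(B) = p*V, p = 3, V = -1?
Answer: 174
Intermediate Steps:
J(B) = -3 (J(B) = 3*(-1) = -3)
3*(J(4) + 61) = 3*(-3 + 61) = 3*58 = 174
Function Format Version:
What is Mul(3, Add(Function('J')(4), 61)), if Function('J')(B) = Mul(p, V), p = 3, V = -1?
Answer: 174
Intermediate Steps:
Function('J')(B) = -3 (Function('J')(B) = Mul(3, -1) = -3)
Mul(3, Add(Function('J')(4), 61)) = Mul(3, Add(-3, 61)) = Mul(3, 58) = 174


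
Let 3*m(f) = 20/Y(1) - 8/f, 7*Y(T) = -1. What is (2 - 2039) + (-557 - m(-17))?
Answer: -129922/51 ≈ -2547.5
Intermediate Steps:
Y(T) = -1/7 (Y(T) = (1/7)*(-1) = -1/7)
m(f) = -140/3 - 8/(3*f) (m(f) = (20/(-1/7) - 8/f)/3 = (20*(-7) - 8/f)/3 = (-140 - 8/f)/3 = -140/3 - 8/(3*f))
(2 - 2039) + (-557 - m(-17)) = (2 - 2039) + (-557 - 4*(-2 - 35*(-17))/(3*(-17))) = -2037 + (-557 - 4*(-1)*(-2 + 595)/(3*17)) = -2037 + (-557 - 4*(-1)*593/(3*17)) = -2037 + (-557 - 1*(-2372/51)) = -2037 + (-557 + 2372/51) = -2037 - 26035/51 = -129922/51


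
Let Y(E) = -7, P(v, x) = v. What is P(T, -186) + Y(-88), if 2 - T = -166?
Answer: 161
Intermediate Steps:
T = 168 (T = 2 - 1*(-166) = 2 + 166 = 168)
P(T, -186) + Y(-88) = 168 - 7 = 161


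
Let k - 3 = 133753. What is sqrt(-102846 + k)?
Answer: sqrt(30910) ≈ 175.81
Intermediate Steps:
k = 133756 (k = 3 + 133753 = 133756)
sqrt(-102846 + k) = sqrt(-102846 + 133756) = sqrt(30910)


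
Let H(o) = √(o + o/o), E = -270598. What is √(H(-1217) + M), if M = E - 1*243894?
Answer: 2*√(-128623 + 2*I*√19) ≈ 0.024308 + 717.28*I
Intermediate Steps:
H(o) = √(1 + o) (H(o) = √(o + 1) = √(1 + o))
M = -514492 (M = -270598 - 1*243894 = -270598 - 243894 = -514492)
√(H(-1217) + M) = √(√(1 - 1217) - 514492) = √(√(-1216) - 514492) = √(8*I*√19 - 514492) = √(-514492 + 8*I*√19)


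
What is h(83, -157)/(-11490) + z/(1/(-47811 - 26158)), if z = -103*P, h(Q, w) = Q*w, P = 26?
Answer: 2276042416211/11490 ≈ 1.9809e+8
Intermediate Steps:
z = -2678 (z = -103*26 = -2678)
h(83, -157)/(-11490) + z/(1/(-47811 - 26158)) = (83*(-157))/(-11490) - 2678/(1/(-47811 - 26158)) = -13031*(-1/11490) - 2678/(1/(-73969)) = 13031/11490 - 2678/(-1/73969) = 13031/11490 - 2678*(-73969) = 13031/11490 + 198088982 = 2276042416211/11490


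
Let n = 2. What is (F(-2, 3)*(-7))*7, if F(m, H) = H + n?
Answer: -245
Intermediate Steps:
F(m, H) = 2 + H (F(m, H) = H + 2 = 2 + H)
(F(-2, 3)*(-7))*7 = ((2 + 3)*(-7))*7 = (5*(-7))*7 = -35*7 = -245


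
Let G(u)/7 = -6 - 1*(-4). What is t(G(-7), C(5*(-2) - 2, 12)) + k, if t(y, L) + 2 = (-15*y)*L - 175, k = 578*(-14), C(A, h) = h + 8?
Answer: -4069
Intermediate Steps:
C(A, h) = 8 + h
k = -8092
G(u) = -14 (G(u) = 7*(-6 - 1*(-4)) = 7*(-6 + 4) = 7*(-2) = -14)
t(y, L) = -177 - 15*L*y (t(y, L) = -2 + ((-15*y)*L - 175) = -2 + (-15*L*y - 175) = -2 + (-175 - 15*L*y) = -177 - 15*L*y)
t(G(-7), C(5*(-2) - 2, 12)) + k = (-177 - 15*(8 + 12)*(-14)) - 8092 = (-177 - 15*20*(-14)) - 8092 = (-177 + 4200) - 8092 = 4023 - 8092 = -4069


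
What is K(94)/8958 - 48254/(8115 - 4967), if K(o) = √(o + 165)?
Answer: -24127/1574 + √259/8958 ≈ -15.327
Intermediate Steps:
K(o) = √(165 + o)
K(94)/8958 - 48254/(8115 - 4967) = √(165 + 94)/8958 - 48254/(8115 - 4967) = √259*(1/8958) - 48254/3148 = √259/8958 - 48254*1/3148 = √259/8958 - 24127/1574 = -24127/1574 + √259/8958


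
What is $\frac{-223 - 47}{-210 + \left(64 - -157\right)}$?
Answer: $- \frac{270}{11} \approx -24.545$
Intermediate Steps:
$\frac{-223 - 47}{-210 + \left(64 - -157\right)} = - \frac{270}{-210 + \left(64 + 157\right)} = - \frac{270}{-210 + 221} = - \frac{270}{11}$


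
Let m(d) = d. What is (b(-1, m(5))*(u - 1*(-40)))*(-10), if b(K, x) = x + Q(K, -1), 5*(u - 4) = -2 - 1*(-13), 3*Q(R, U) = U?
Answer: -2156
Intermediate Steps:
Q(R, U) = U/3
u = 31/5 (u = 4 + (-2 - 1*(-13))/5 = 4 + (-2 + 13)/5 = 4 + (⅕)*11 = 4 + 11/5 = 31/5 ≈ 6.2000)
b(K, x) = -⅓ + x (b(K, x) = x + (⅓)*(-1) = x - ⅓ = -⅓ + x)
(b(-1, m(5))*(u - 1*(-40)))*(-10) = ((-⅓ + 5)*(31/5 - 1*(-40)))*(-10) = (14*(31/5 + 40)/3)*(-10) = ((14/3)*(231/5))*(-10) = (1078/5)*(-10) = -2156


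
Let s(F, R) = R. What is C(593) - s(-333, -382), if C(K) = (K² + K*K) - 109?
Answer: 703571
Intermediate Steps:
C(K) = -109 + 2*K² (C(K) = (K² + K²) - 109 = 2*K² - 109 = -109 + 2*K²)
C(593) - s(-333, -382) = (-109 + 2*593²) - 1*(-382) = (-109 + 2*351649) + 382 = (-109 + 703298) + 382 = 703189 + 382 = 703571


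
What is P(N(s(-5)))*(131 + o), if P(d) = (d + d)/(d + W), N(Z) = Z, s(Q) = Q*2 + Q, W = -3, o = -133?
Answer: -10/3 ≈ -3.3333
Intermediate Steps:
s(Q) = 3*Q (s(Q) = 2*Q + Q = 3*Q)
P(d) = 2*d/(-3 + d) (P(d) = (d + d)/(d - 3) = (2*d)/(-3 + d) = 2*d/(-3 + d))
P(N(s(-5)))*(131 + o) = (2*(3*(-5))/(-3 + 3*(-5)))*(131 - 133) = (2*(-15)/(-3 - 15))*(-2) = (2*(-15)/(-18))*(-2) = (2*(-15)*(-1/18))*(-2) = (5/3)*(-2) = -10/3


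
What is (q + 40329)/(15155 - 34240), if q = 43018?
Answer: -7577/1735 ≈ -4.3671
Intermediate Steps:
(q + 40329)/(15155 - 34240) = (43018 + 40329)/(15155 - 34240) = 83347/(-19085) = 83347*(-1/19085) = -7577/1735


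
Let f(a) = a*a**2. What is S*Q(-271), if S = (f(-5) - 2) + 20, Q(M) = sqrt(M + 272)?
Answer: -107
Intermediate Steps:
Q(M) = sqrt(272 + M)
f(a) = a**3
S = -107 (S = ((-5)**3 - 2) + 20 = (-125 - 2) + 20 = -127 + 20 = -107)
S*Q(-271) = -107*sqrt(272 - 271) = -107*sqrt(1) = -107*1 = -107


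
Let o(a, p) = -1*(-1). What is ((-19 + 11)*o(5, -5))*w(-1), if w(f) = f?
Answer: 8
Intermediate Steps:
o(a, p) = 1
((-19 + 11)*o(5, -5))*w(-1) = ((-19 + 11)*1)*(-1) = -8*1*(-1) = -8*(-1) = 8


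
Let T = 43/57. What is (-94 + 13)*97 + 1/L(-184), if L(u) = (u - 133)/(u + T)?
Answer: -141957688/18069 ≈ -7856.4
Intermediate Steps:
T = 43/57 (T = 43*(1/57) = 43/57 ≈ 0.75439)
L(u) = (-133 + u)/(43/57 + u) (L(u) = (u - 133)/(u + 43/57) = (-133 + u)/(43/57 + u))
(-94 + 13)*97 + 1/L(-184) = (-94 + 13)*97 + 1/(57*(-133 - 184)/(43 + 57*(-184))) = -81*97 + 1/(57*(-317)/(43 - 10488)) = -7857 + 1/(57*(-317)/(-10445)) = -7857 + 1/(57*(-1/10445)*(-317)) = -7857 + 1/(18069/10445) = -7857 + 10445/18069 = -141957688/18069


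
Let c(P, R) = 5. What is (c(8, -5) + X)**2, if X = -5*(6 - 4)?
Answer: 25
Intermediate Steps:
X = -10 (X = -5*2 = -10)
(c(8, -5) + X)**2 = (5 - 10)**2 = (-5)**2 = 25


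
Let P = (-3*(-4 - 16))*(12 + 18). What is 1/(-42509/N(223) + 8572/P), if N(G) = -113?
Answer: 50850/19371209 ≈ 0.0026250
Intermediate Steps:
P = 1800 (P = -3*(-20)*30 = 60*30 = 1800)
1/(-42509/N(223) + 8572/P) = 1/(-42509/(-113) + 8572/1800) = 1/(-42509*(-1/113) + 8572*(1/1800)) = 1/(42509/113 + 2143/450) = 1/(19371209/50850) = 50850/19371209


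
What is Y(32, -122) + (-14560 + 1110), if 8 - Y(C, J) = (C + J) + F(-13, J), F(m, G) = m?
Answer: -13339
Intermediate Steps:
Y(C, J) = 21 - C - J (Y(C, J) = 8 - ((C + J) - 13) = 8 - (-13 + C + J) = 8 + (13 - C - J) = 21 - C - J)
Y(32, -122) + (-14560 + 1110) = (21 - 1*32 - 1*(-122)) + (-14560 + 1110) = (21 - 32 + 122) - 13450 = 111 - 13450 = -13339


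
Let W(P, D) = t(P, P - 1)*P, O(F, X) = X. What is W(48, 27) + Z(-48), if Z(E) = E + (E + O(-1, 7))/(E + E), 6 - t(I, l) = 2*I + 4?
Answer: -437719/96 ≈ -4559.6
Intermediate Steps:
t(I, l) = 2 - 2*I (t(I, l) = 6 - (2*I + 4) = 6 - (4 + 2*I) = 6 + (-4 - 2*I) = 2 - 2*I)
W(P, D) = P*(2 - 2*P) (W(P, D) = (2 - 2*P)*P = P*(2 - 2*P))
Z(E) = E + (7 + E)/(2*E) (Z(E) = E + (E + 7)/(E + E) = E + (7 + E)/((2*E)) = E + (7 + E)*(1/(2*E)) = E + (7 + E)/(2*E))
W(48, 27) + Z(-48) = 2*48*(1 - 1*48) + (½ - 48 + (7/2)/(-48)) = 2*48*(1 - 48) + (½ - 48 + (7/2)*(-1/48)) = 2*48*(-47) + (½ - 48 - 7/96) = -4512 - 4567/96 = -437719/96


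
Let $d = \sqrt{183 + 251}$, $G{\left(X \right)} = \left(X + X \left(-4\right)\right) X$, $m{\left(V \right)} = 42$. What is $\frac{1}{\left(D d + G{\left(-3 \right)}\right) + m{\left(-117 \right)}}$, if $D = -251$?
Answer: $- \frac{15}{27342209} - \frac{251 \sqrt{434}}{27342209} \approx -0.00019179$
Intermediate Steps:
$G{\left(X \right)} = - 3 X^{2}$ ($G{\left(X \right)} = \left(X - 4 X\right) X = - 3 X X = - 3 X^{2}$)
$d = \sqrt{434} \approx 20.833$
$\frac{1}{\left(D d + G{\left(-3 \right)}\right) + m{\left(-117 \right)}} = \frac{1}{\left(- 251 \sqrt{434} - 3 \left(-3\right)^{2}\right) + 42} = \frac{1}{\left(- 251 \sqrt{434} - 27\right) + 42} = \frac{1}{\left(-27 - 251 \sqrt{434}\right) + 42} = \frac{1}{15 - 251 \sqrt{434}}$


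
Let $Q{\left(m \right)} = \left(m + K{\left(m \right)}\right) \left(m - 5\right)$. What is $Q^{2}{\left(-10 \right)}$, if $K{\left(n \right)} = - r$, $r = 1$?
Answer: $27225$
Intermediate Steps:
$K{\left(n \right)} = -1$ ($K{\left(n \right)} = \left(-1\right) 1 = -1$)
$Q{\left(m \right)} = \left(-1 + m\right) \left(-5 + m\right)$ ($Q{\left(m \right)} = \left(m - 1\right) \left(m - 5\right) = \left(-1 + m\right) \left(-5 + m\right)$)
$Q^{2}{\left(-10 \right)} = \left(5 + \left(-10\right)^{2} - -60\right)^{2} = \left(5 + 100 + 60\right)^{2} = 165^{2} = 27225$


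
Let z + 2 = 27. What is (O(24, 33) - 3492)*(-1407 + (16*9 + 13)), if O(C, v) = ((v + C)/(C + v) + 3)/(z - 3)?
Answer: 48012500/11 ≈ 4.3648e+6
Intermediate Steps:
z = 25 (z = -2 + 27 = 25)
O(C, v) = 2/11 (O(C, v) = ((v + C)/(C + v) + 3)/(25 - 3) = ((C + v)/(C + v) + 3)/22 = (1 + 3)*(1/22) = 4*(1/22) = 2/11)
(O(24, 33) - 3492)*(-1407 + (16*9 + 13)) = (2/11 - 3492)*(-1407 + (16*9 + 13)) = -38410*(-1407 + (144 + 13))/11 = -38410*(-1407 + 157)/11 = -38410/11*(-1250) = 48012500/11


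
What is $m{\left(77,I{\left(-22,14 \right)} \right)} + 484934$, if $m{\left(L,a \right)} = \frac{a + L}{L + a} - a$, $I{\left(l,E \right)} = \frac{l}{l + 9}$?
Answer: $\frac{6304133}{13} \approx 4.8493 \cdot 10^{5}$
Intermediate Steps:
$I{\left(l,E \right)} = \frac{l}{9 + l}$
$m{\left(L,a \right)} = 1 - a$ ($m{\left(L,a \right)} = \frac{L + a}{L + a} - a = 1 - a$)
$m{\left(77,I{\left(-22,14 \right)} \right)} + 484934 = \left(1 - - \frac{22}{9 - 22}\right) + 484934 = \left(1 - - \frac{22}{-13}\right) + 484934 = \left(1 - \left(-22\right) \left(- \frac{1}{13}\right)\right) + 484934 = \left(1 - \frac{22}{13}\right) + 484934 = - \frac{9}{13} + 484934 = \frac{6304133}{13}$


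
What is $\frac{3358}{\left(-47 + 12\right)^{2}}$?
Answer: $\frac{3358}{1225} \approx 2.7412$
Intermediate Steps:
$\frac{3358}{\left(-47 + 12\right)^{2}} = \frac{3358}{\left(-35\right)^{2}} = \frac{3358}{1225}$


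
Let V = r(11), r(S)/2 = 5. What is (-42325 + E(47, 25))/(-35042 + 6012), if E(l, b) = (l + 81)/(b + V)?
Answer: 1481247/1016050 ≈ 1.4578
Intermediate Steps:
r(S) = 10 (r(S) = 2*5 = 10)
V = 10
E(l, b) = (81 + l)/(10 + b) (E(l, b) = (l + 81)/(b + 10) = (81 + l)/(10 + b))
(-42325 + E(47, 25))/(-35042 + 6012) = (-42325 + (81 + 47)/(10 + 25))/(-35042 + 6012) = (-42325 + 128/35)/(-29030) = (-42325 + (1/35)*128)*(-1/29030) = (-42325 + 128/35)*(-1/29030) = -1481247/35*(-1/29030) = 1481247/1016050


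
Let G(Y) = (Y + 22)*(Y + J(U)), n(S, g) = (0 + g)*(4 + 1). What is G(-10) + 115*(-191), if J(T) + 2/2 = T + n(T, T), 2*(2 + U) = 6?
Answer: -22025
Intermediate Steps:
U = 1 (U = -2 + (½)*6 = -2 + 3 = 1)
n(S, g) = 5*g (n(S, g) = g*5 = 5*g)
J(T) = -1 + 6*T (J(T) = -1 + (T + 5*T) = -1 + 6*T)
G(Y) = (5 + Y)*(22 + Y) (G(Y) = (Y + 22)*(Y + (-1 + 6*1)) = (22 + Y)*(Y + (-1 + 6)) = (22 + Y)*(Y + 5) = (22 + Y)*(5 + Y) = (5 + Y)*(22 + Y))
G(-10) + 115*(-191) = (110 + (-10)² + 27*(-10)) + 115*(-191) = (110 + 100 - 270) - 21965 = -60 - 21965 = -22025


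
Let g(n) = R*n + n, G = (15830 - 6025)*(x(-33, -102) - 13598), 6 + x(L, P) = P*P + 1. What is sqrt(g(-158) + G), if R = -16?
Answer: 5*I*sqrt(1254553) ≈ 5600.3*I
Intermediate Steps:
x(L, P) = -5 + P**2 (x(L, P) = -6 + (P*P + 1) = -6 + (P**2 + 1) = -6 + (1 + P**2) = -5 + P**2)
G = -31366195 (G = (15830 - 6025)*((-5 + (-102)**2) - 13598) = 9805*((-5 + 10404) - 13598) = 9805*(10399 - 13598) = 9805*(-3199) = -31366195)
g(n) = -15*n (g(n) = -16*n + n = -15*n)
sqrt(g(-158) + G) = sqrt(-15*(-158) - 31366195) = sqrt(2370 - 31366195) = sqrt(-31363825) = 5*I*sqrt(1254553)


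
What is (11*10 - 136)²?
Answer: 676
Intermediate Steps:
(11*10 - 136)² = (110 - 136)² = (-26)² = 676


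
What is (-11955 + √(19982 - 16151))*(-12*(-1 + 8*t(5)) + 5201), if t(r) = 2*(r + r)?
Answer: -39367815 + 3293*√3831 ≈ -3.9164e+7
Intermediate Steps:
t(r) = 4*r (t(r) = 2*(2*r) = 4*r)
(-11955 + √(19982 - 16151))*(-12*(-1 + 8*t(5)) + 5201) = (-11955 + √(19982 - 16151))*(-12*(-1 + 8*(4*5)) + 5201) = (-11955 + √3831)*(-12*(-1 + 8*20) + 5201) = (-11955 + √3831)*(-12*(-1 + 160) + 5201) = (-11955 + √3831)*(-12*159 + 5201) = (-11955 + √3831)*(-1908 + 5201) = (-11955 + √3831)*3293 = -39367815 + 3293*√3831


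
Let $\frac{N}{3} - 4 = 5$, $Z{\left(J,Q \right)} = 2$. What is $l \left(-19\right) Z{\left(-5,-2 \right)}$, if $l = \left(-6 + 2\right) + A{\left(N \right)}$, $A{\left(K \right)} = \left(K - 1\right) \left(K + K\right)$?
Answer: $-53200$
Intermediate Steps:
$N = 27$ ($N = 12 + 3 \cdot 5 = 12 + 15 = 27$)
$A{\left(K \right)} = 2 K \left(-1 + K\right)$ ($A{\left(K \right)} = \left(-1 + K\right) 2 K = 2 K \left(-1 + K\right)$)
$l = 1400$ ($l = \left(-6 + 2\right) + 2 \cdot 27 \left(-1 + 27\right) = -4 + 2 \cdot 27 \cdot 26 = -4 + 1404 = 1400$)
$l \left(-19\right) Z{\left(-5,-2 \right)} = 1400 \left(-19\right) 2 = \left(-26600\right) 2 = -53200$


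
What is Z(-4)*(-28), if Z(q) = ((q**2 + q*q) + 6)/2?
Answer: -532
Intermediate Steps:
Z(q) = 3 + q**2 (Z(q) = ((q**2 + q**2) + 6)*(1/2) = (2*q**2 + 6)*(1/2) = (6 + 2*q**2)*(1/2) = 3 + q**2)
Z(-4)*(-28) = (3 + (-4)**2)*(-28) = (3 + 16)*(-28) = 19*(-28) = -532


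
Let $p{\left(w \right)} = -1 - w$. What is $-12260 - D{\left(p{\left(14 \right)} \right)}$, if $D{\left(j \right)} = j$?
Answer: $-12245$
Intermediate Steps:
$-12260 - D{\left(p{\left(14 \right)} \right)} = -12260 - \left(-1 - 14\right) = -12260 - -15 = -12260 + 15 = -12245$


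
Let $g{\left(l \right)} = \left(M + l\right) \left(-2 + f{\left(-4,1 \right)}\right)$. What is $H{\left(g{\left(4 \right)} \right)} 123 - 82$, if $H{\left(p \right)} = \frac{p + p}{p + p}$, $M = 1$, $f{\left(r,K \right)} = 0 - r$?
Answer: $41$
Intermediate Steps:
$f{\left(r,K \right)} = - r$
$g{\left(l \right)} = 2 + 2 l$ ($g{\left(l \right)} = \left(1 + l\right) \left(-2 - -4\right) = \left(1 + l\right) \left(-2 + 4\right) = \left(1 + l\right) 2 = 2 + 2 l$)
$H{\left(p \right)} = 1$ ($H{\left(p \right)} = \frac{2 p}{2 p} = 2 p \frac{1}{2 p} = 1$)
$H{\left(g{\left(4 \right)} \right)} 123 - 82 = 1 \cdot 123 - 82 = 123 - 82 = 41$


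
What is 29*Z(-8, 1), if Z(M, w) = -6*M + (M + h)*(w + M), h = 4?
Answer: 2204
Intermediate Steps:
Z(M, w) = -6*M + (4 + M)*(M + w) (Z(M, w) = -6*M + (M + 4)*(w + M) = -6*M + (4 + M)*(M + w))
29*Z(-8, 1) = 29*((-8)² - 2*(-8) + 4*1 - 8*1) = 29*(64 + 16 + 4 - 8) = 29*76 = 2204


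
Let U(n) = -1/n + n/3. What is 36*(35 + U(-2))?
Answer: 1254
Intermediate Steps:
U(n) = -1/n + n/3 (U(n) = -1/n + n*(⅓) = -1/n + n/3)
36*(35 + U(-2)) = 36*(35 + (-1/(-2) + (⅓)*(-2))) = 36*(35 + (-1*(-½) - ⅔)) = 36*(35 + (½ - ⅔)) = 36*(35 - ⅙) = 36*(209/6) = 1254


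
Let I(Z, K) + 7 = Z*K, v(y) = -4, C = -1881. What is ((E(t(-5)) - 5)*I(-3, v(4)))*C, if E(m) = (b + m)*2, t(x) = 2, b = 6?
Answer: -103455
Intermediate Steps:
E(m) = 12 + 2*m (E(m) = (6 + m)*2 = 12 + 2*m)
I(Z, K) = -7 + K*Z (I(Z, K) = -7 + Z*K = -7 + K*Z)
((E(t(-5)) - 5)*I(-3, v(4)))*C = (((12 + 2*2) - 5)*(-7 - 4*(-3)))*(-1881) = (((12 + 4) - 5)*(-7 + 12))*(-1881) = ((16 - 5)*5)*(-1881) = (11*5)*(-1881) = 55*(-1881) = -103455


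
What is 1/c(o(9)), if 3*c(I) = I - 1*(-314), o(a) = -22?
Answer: 3/292 ≈ 0.010274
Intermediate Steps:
c(I) = 314/3 + I/3 (c(I) = (I - 1*(-314))/3 = (I + 314)/3 = (314 + I)/3 = 314/3 + I/3)
1/c(o(9)) = 1/(314/3 + (⅓)*(-22)) = 1/(314/3 - 22/3) = 1/(292/3) = 3/292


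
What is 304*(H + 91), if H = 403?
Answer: 150176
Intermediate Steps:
304*(H + 91) = 304*(403 + 91) = 304*494 = 150176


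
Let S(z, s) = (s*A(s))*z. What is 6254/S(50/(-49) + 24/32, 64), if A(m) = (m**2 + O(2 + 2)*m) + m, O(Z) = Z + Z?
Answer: -2891/37376 ≈ -0.077349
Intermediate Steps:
O(Z) = 2*Z
A(m) = m**2 + 9*m (A(m) = (m**2 + (2*(2 + 2))*m) + m = (m**2 + (2*4)*m) + m = (m**2 + 8*m) + m = m**2 + 9*m)
S(z, s) = z*s**2*(9 + s) (S(z, s) = (s*(s*(9 + s)))*z = (s**2*(9 + s))*z = z*s**2*(9 + s))
6254/S(50/(-49) + 24/32, 64) = 6254/(((50/(-49) + 24/32)*64**2*(9 + 64))) = 6254/(((50*(-1/49) + 24*(1/32))*4096*73)) = 6254/(((-50/49 + 3/4)*4096*73)) = 6254/((-53/196*4096*73)) = 6254/(-3961856/49) = 6254*(-49/3961856) = -2891/37376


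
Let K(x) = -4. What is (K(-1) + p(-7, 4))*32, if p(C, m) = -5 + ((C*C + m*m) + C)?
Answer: 1568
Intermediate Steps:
p(C, m) = -5 + C + C² + m² (p(C, m) = -5 + ((C² + m²) + C) = -5 + (C + C² + m²) = -5 + C + C² + m²)
(K(-1) + p(-7, 4))*32 = (-4 + (-5 - 7 + (-7)² + 4²))*32 = (-4 + (-5 - 7 + 49 + 16))*32 = (-4 + 53)*32 = 49*32 = 1568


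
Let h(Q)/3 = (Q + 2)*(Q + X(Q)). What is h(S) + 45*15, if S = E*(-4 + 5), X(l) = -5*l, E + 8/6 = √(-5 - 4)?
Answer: 2381/3 + 24*I ≈ 793.67 + 24.0*I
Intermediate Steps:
E = -4/3 + 3*I (E = -4/3 + √(-5 - 4) = -4/3 + √(-9) = -4/3 + 3*I ≈ -1.3333 + 3.0*I)
S = -4/3 + 3*I (S = (-4/3 + 3*I)*(-4 + 5) = (-4/3 + 3*I)*1 = -4/3 + 3*I ≈ -1.3333 + 3.0*I)
h(Q) = -12*Q*(2 + Q) (h(Q) = 3*((Q + 2)*(Q - 5*Q)) = 3*((2 + Q)*(-4*Q)) = 3*(-4*Q*(2 + Q)) = -12*Q*(2 + Q))
h(S) + 45*15 = 12*(-4/3 + 3*I)*(-2 - (-4/3 + 3*I)) + 45*15 = 12*(-4/3 + 3*I)*(-2 + (4/3 - 3*I)) + 675 = 12*(-4/3 + 3*I)*(-⅔ - 3*I) + 675 = 675 + 12*(-4/3 + 3*I)*(-⅔ - 3*I)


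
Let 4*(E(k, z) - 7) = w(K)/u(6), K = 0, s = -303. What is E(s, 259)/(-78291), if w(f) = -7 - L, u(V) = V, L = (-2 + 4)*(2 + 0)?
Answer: -157/1878984 ≈ -8.3556e-5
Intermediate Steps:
L = 4 (L = 2*2 = 4)
w(f) = -11 (w(f) = -7 - 1*4 = -7 - 4 = -11)
E(k, z) = 157/24 (E(k, z) = 7 + (-11/6)/4 = 7 + (-11*⅙)/4 = 7 + (¼)*(-11/6) = 7 - 11/24 = 157/24)
E(s, 259)/(-78291) = (157/24)/(-78291) = (157/24)*(-1/78291) = -157/1878984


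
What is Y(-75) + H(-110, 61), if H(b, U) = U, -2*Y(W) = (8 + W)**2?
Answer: -4367/2 ≈ -2183.5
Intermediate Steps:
Y(W) = -(8 + W)**2/2
Y(-75) + H(-110, 61) = -(8 - 75)**2/2 + 61 = -1/2*(-67)**2 + 61 = -1/2*4489 + 61 = -4489/2 + 61 = -4367/2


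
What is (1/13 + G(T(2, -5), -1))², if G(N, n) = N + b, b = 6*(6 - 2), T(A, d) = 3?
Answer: 123904/169 ≈ 733.16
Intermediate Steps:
b = 24 (b = 6*4 = 24)
G(N, n) = 24 + N (G(N, n) = N + 24 = 24 + N)
(1/13 + G(T(2, -5), -1))² = (1/13 + (24 + 3))² = (1/13 + 27)² = (352/13)² = 123904/169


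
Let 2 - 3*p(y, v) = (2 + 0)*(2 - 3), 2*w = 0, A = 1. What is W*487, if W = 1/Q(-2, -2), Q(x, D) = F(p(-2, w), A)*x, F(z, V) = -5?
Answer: 487/10 ≈ 48.700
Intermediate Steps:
w = 0 (w = (½)*0 = 0)
p(y, v) = 4/3 (p(y, v) = ⅔ - (2 + 0)*(2 - 3)/3 = ⅔ - 2*(-1)/3 = ⅔ - ⅓*(-2) = ⅔ + ⅔ = 4/3)
Q(x, D) = -5*x
W = ⅒ (W = 1/(-5*(-2)) = 1/10 = ⅒ ≈ 0.10000)
W*487 = (⅒)*487 = 487/10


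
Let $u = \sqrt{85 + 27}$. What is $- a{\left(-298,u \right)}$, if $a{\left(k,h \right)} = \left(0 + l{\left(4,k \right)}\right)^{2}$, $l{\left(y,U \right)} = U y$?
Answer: $-1420864$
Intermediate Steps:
$u = 4 \sqrt{7}$ ($u = \sqrt{112} = 4 \sqrt{7} \approx 10.583$)
$a{\left(k,h \right)} = 16 k^{2}$ ($a{\left(k,h \right)} = \left(0 + k 4\right)^{2} = \left(0 + 4 k\right)^{2} = \left(4 k\right)^{2} = 16 k^{2}$)
$- a{\left(-298,u \right)} = - 16 \left(-298\right)^{2} = - 16 \cdot 88804 = \left(-1\right) 1420864 = -1420864$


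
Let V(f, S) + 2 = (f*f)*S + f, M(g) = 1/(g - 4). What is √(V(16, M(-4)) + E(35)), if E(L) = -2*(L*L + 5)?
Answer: I*√2478 ≈ 49.78*I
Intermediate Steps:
M(g) = 1/(-4 + g)
V(f, S) = -2 + f + S*f² (V(f, S) = -2 + ((f*f)*S + f) = -2 + (f²*S + f) = -2 + (S*f² + f) = -2 + (f + S*f²) = -2 + f + S*f²)
E(L) = -10 - 2*L² (E(L) = -2*(L² + 5) = -2*(5 + L²) = -10 - 2*L²)
√(V(16, M(-4)) + E(35)) = √((-2 + 16 + 16²/(-4 - 4)) + (-10 - 2*35²)) = √((-2 + 16 + 256/(-8)) + (-10 - 2*1225)) = √((-2 + 16 - ⅛*256) + (-10 - 2450)) = √((-2 + 16 - 32) - 2460) = √(-18 - 2460) = √(-2478) = I*√2478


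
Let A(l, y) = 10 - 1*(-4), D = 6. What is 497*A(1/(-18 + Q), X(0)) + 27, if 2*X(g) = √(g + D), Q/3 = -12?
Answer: 6985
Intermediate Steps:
Q = -36 (Q = 3*(-12) = -36)
X(g) = √(6 + g)/2 (X(g) = √(g + 6)/2 = √(6 + g)/2)
A(l, y) = 14 (A(l, y) = 10 + 4 = 14)
497*A(1/(-18 + Q), X(0)) + 27 = 497*14 + 27 = 6958 + 27 = 6985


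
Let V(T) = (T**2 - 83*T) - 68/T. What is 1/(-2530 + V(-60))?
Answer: 15/90767 ≈ 0.00016526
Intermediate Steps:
V(T) = T**2 - 83*T - 68/T
1/(-2530 + V(-60)) = 1/(-2530 + (-68 + (-60)**2*(-83 - 60))/(-60)) = 1/(-2530 - (-68 + 3600*(-143))/60) = 1/(-2530 - (-68 - 514800)/60) = 1/(-2530 - 1/60*(-514868)) = 1/(-2530 + 128717/15) = 1/(90767/15) = 15/90767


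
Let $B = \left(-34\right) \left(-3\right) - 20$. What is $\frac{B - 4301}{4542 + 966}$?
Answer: $- \frac{4219}{5508} \approx -0.76598$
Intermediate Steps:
$B = 82$ ($B = 102 - 20 = 82$)
$\frac{B - 4301}{4542 + 966} = \frac{82 - 4301}{4542 + 966} = - \frac{4219}{5508}$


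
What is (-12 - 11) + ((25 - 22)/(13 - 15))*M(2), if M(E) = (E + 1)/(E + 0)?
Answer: -101/4 ≈ -25.250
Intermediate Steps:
M(E) = (1 + E)/E
(-12 - 11) + ((25 - 22)/(13 - 15))*M(2) = (-12 - 11) + ((25 - 22)/(13 - 15))*((1 + 2)/2) = -23 + (3/(-2))*((½)*3) = -23 + (3*(-½))*(3/2) = -23 - 3/2*3/2 = -23 - 9/4 = -101/4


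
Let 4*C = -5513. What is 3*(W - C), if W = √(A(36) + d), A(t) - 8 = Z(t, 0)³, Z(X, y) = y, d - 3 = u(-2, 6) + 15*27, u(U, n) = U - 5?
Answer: 16539/4 + 3*√409 ≈ 4195.4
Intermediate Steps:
u(U, n) = -5 + U
d = 401 (d = 3 + ((-5 - 2) + 15*27) = 3 + (-7 + 405) = 3 + 398 = 401)
A(t) = 8 (A(t) = 8 + 0³ = 8 + 0 = 8)
C = -5513/4 (C = (¼)*(-5513) = -5513/4 ≈ -1378.3)
W = √409 (W = √(8 + 401) = √409 ≈ 20.224)
3*(W - C) = 3*(√409 - 1*(-5513/4)) = 3*(√409 + 5513/4) = 3*(5513/4 + √409) = 16539/4 + 3*√409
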